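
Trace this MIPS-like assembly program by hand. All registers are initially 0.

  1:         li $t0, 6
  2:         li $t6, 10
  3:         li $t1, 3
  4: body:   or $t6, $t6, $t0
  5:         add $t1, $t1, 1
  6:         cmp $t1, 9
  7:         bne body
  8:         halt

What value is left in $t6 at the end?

14

after li $t0, 6: $t0=6
after li $t6, 10: $t6=10
after li $t1, 3: $t1=3
after or $t6, $t6, $t0: $t6=10|6=14
after add $t1, $t1, 1: $t1=3+1=4
cmp $t1, 9  (cmp 4,9)
bne body: taken
after or $t6, $t6, $t0: $t6=14|6=14
after add $t1, $t1, 1: $t1=4+1=5
cmp $t1, 9  (cmp 5,9)
bne body: taken
after or $t6, $t6, $t0: $t6=14|6=14
after add $t1, $t1, 1: $t1=5+1=6
cmp $t1, 9  (cmp 6,9)
bne body: taken
after or $t6, $t6, $t0: $t6=14|6=14
after add $t1, $t1, 1: $t1=6+1=7
cmp $t1, 9  (cmp 7,9)
bne body: taken
after or $t6, $t6, $t0: $t6=14|6=14
after add $t1, $t1, 1: $t1=7+1=8
cmp $t1, 9  (cmp 8,9)
bne body: taken
after or $t6, $t6, $t0: $t6=14|6=14
after add $t1, $t1, 1: $t1=8+1=9
cmp $t1, 9  (cmp 9,9)
bne body: not taken
halt.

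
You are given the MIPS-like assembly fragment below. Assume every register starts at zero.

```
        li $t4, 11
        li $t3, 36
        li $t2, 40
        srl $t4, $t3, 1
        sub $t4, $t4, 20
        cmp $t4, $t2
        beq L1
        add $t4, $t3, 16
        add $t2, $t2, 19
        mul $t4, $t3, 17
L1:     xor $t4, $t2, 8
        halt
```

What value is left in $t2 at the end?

59

$t4=11
$t3=36
$t2=40
$t4=36>>1=18
$t4=18-20=-2
cmp $t4, $t2  (cmp -2,40)
beq L1: not taken
$t4=36+16=52
$t2=40+19=59
$t4=36*17=612
$t4=59^8=51
halt.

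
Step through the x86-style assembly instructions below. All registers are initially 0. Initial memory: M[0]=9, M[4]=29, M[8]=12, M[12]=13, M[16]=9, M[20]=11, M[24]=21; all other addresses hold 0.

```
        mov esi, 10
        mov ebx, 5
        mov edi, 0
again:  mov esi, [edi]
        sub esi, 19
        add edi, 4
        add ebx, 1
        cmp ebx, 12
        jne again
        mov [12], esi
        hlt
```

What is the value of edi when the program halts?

28

after mov esi, 10: esi=10
after mov ebx, 5: ebx=5
after mov edi, 0: edi=0
after mov esi, [edi]: esi=M[0]=9
after sub esi, 19: esi=9-19=-10
after add edi, 4: edi=0+4=4
after add ebx, 1: ebx=5+1=6
cmp ebx, 12  (cmp 6,12)
jne again: taken
after mov esi, [edi]: esi=M[4]=29
after sub esi, 19: esi=29-19=10
after add edi, 4: edi=4+4=8
after add ebx, 1: ebx=6+1=7
cmp ebx, 12  (cmp 7,12)
jne again: taken
after mov esi, [edi]: esi=M[8]=12
after sub esi, 19: esi=12-19=-7
after add edi, 4: edi=8+4=12
after add ebx, 1: ebx=7+1=8
cmp ebx, 12  (cmp 8,12)
jne again: taken
after mov esi, [edi]: esi=M[12]=13
after sub esi, 19: esi=13-19=-6
after add edi, 4: edi=12+4=16
after add ebx, 1: ebx=8+1=9
cmp ebx, 12  (cmp 9,12)
jne again: taken
after mov esi, [edi]: esi=M[16]=9
after sub esi, 19: esi=9-19=-10
after add edi, 4: edi=16+4=20
after add ebx, 1: ebx=9+1=10
cmp ebx, 12  (cmp 10,12)
jne again: taken
after mov esi, [edi]: esi=M[20]=11
after sub esi, 19: esi=11-19=-8
after add edi, 4: edi=20+4=24
after add ebx, 1: ebx=10+1=11
cmp ebx, 12  (cmp 11,12)
jne again: taken
after mov esi, [edi]: esi=M[24]=21
after sub esi, 19: esi=21-19=2
after add edi, 4: edi=24+4=28
after add ebx, 1: ebx=11+1=12
cmp ebx, 12  (cmp 12,12)
jne again: not taken
mov [12], esi → M[12]=2
halt.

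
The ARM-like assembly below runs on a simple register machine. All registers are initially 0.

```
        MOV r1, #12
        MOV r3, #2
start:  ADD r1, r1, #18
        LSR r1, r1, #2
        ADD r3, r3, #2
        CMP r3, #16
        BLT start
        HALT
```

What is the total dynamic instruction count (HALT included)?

r1=12
r3=2
r1=12+18=30
r1=30>>2=7
r3=2+2=4
CMP r3, #16  (cmp 4,16)
BLT start: taken
r1=7+18=25
r1=25>>2=6
r3=4+2=6
CMP r3, #16  (cmp 6,16)
BLT start: taken
r1=6+18=24
r1=24>>2=6
r3=6+2=8
CMP r3, #16  (cmp 8,16)
BLT start: taken
r1=6+18=24
r1=24>>2=6
r3=8+2=10
CMP r3, #16  (cmp 10,16)
BLT start: taken
r1=6+18=24
r1=24>>2=6
r3=10+2=12
CMP r3, #16  (cmp 12,16)
BLT start: taken
r1=6+18=24
r1=24>>2=6
r3=12+2=14
CMP r3, #16  (cmp 14,16)
BLT start: taken
r1=6+18=24
r1=24>>2=6
r3=14+2=16
CMP r3, #16  (cmp 16,16)
BLT start: not taken
halt.
Total executed instructions: 38.

38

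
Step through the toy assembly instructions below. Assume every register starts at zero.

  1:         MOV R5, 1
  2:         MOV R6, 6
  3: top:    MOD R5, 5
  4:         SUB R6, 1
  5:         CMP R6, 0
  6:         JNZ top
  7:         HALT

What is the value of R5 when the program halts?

1

MOV R5, 1 → R5=1
MOV R6, 6 → R6=6
MOD R5, 5 → R5=1%5=1
SUB R6, 1 → R6=6-1=5
CMP R6, 0  (cmp 5,0)
JNZ top: taken
MOD R5, 5 → R5=1%5=1
SUB R6, 1 → R6=5-1=4
CMP R6, 0  (cmp 4,0)
JNZ top: taken
MOD R5, 5 → R5=1%5=1
SUB R6, 1 → R6=4-1=3
CMP R6, 0  (cmp 3,0)
JNZ top: taken
MOD R5, 5 → R5=1%5=1
SUB R6, 1 → R6=3-1=2
CMP R6, 0  (cmp 2,0)
JNZ top: taken
MOD R5, 5 → R5=1%5=1
SUB R6, 1 → R6=2-1=1
CMP R6, 0  (cmp 1,0)
JNZ top: taken
MOD R5, 5 → R5=1%5=1
SUB R6, 1 → R6=1-1=0
CMP R6, 0  (cmp 0,0)
JNZ top: not taken
halt.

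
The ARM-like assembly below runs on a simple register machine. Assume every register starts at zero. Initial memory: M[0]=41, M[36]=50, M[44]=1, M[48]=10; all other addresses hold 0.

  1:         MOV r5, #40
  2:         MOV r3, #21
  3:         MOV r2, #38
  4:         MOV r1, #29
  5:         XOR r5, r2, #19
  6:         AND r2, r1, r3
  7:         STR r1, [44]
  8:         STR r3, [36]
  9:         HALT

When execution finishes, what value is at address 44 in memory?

r5=40
r3=21
r2=38
r1=29
r5=38^19=53
r2=29&21=21
STR r1, [44] → M[44]=29
STR r3, [36] → M[36]=21
halt.

29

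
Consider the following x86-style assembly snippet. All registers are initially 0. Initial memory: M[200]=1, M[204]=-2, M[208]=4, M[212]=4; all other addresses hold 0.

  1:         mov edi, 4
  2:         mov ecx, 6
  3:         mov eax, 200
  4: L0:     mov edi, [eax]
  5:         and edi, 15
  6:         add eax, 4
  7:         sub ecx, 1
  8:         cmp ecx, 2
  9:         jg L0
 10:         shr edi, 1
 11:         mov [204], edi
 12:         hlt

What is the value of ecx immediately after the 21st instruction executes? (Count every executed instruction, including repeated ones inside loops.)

after mov edi, 4: edi=4
after mov ecx, 6: ecx=6
after mov eax, 200: eax=200
after mov edi, [eax]: edi=M[200]=1
after and edi, 15: edi=1&15=1
after add eax, 4: eax=200+4=204
after sub ecx, 1: ecx=6-1=5
cmp ecx, 2  (cmp 5,2)
jg L0: taken
after mov edi, [eax]: edi=M[204]=-2
after and edi, 15: edi=(-2)&15=14
after add eax, 4: eax=204+4=208
after sub ecx, 1: ecx=5-1=4
cmp ecx, 2  (cmp 4,2)
jg L0: taken
after mov edi, [eax]: edi=M[208]=4
after and edi, 15: edi=4&15=4
after add eax, 4: eax=208+4=212
after sub ecx, 1: ecx=4-1=3
cmp ecx, 2  (cmp 3,2)
jg L0: taken
After step 21: ecx = 3.

3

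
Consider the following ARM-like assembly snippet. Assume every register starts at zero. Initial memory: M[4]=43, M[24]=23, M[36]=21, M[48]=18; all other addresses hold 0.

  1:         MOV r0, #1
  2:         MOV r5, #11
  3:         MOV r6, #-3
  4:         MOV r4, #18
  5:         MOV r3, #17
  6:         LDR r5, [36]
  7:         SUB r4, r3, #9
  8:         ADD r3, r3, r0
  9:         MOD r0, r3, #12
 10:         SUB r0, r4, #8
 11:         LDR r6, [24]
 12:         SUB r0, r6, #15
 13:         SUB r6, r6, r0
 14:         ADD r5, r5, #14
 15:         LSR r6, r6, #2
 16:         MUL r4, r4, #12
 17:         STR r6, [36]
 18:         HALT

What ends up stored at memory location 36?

after MOV r0, #1: r0=1
after MOV r5, #11: r5=11
after MOV r6, #-3: r6=-3
after MOV r4, #18: r4=18
after MOV r3, #17: r3=17
after LDR r5, [36]: r5=M[36]=21
after SUB r4, r3, #9: r4=17-9=8
after ADD r3, r3, r0: r3=17+1=18
after MOD r0, r3, #12: r0=18%12=6
after SUB r0, r4, #8: r0=8-8=0
after LDR r6, [24]: r6=M[24]=23
after SUB r0, r6, #15: r0=23-15=8
after SUB r6, r6, r0: r6=23-8=15
after ADD r5, r5, #14: r5=21+14=35
after LSR r6, r6, #2: r6=15>>2=3
after MUL r4, r4, #12: r4=8*12=96
STR r6, [36] → M[36]=3
halt.

3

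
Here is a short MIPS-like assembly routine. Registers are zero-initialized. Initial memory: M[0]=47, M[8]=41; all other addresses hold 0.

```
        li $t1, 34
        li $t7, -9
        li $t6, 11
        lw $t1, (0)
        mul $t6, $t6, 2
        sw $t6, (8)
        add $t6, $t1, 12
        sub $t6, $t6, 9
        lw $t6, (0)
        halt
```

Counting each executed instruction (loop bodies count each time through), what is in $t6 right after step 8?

li $t1, 34 → $t1=34
li $t7, -9 → $t7=-9
li $t6, 11 → $t6=11
lw $t1, (0) → $t1=M[0]=47
mul $t6, $t6, 2 → $t6=11*2=22
sw $t6, (8) → M[8]=22
add $t6, $t1, 12 → $t6=47+12=59
sub $t6, $t6, 9 → $t6=59-9=50
After step 8: $t6 = 50.

50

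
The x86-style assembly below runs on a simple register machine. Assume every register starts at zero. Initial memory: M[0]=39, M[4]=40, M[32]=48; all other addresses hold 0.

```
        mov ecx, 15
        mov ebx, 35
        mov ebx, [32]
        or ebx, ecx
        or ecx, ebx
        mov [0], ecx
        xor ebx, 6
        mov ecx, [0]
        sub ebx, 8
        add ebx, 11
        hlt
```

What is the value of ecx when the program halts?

ecx=15
ebx=35
ebx=M[32]=48
ebx=48|15=63
ecx=15|63=63
mov [0], ecx → M[0]=63
ebx=63^6=57
ecx=M[0]=63
ebx=57-8=49
ebx=49+11=60
halt.

63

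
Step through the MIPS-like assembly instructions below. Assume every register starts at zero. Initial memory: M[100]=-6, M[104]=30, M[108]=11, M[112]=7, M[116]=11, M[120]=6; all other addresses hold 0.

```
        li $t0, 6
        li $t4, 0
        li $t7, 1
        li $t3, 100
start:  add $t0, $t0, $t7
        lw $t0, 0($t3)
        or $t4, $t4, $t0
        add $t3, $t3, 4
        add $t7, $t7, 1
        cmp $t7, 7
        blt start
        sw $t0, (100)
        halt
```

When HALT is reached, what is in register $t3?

li $t0, 6 → $t0=6
li $t4, 0 → $t4=0
li $t7, 1 → $t7=1
li $t3, 100 → $t3=100
add $t0, $t0, $t7 → $t0=6+1=7
lw $t0, 0($t3) → $t0=M[100]=-6
or $t4, $t4, $t0 → $t4=0|(-6)=-6
add $t3, $t3, 4 → $t3=100+4=104
add $t7, $t7, 1 → $t7=1+1=2
cmp $t7, 7  (cmp 2,7)
blt start: taken
add $t0, $t0, $t7 → $t0=(-6)+2=-4
lw $t0, 0($t3) → $t0=M[104]=30
or $t4, $t4, $t0 → $t4=(-6)|30=-2
add $t3, $t3, 4 → $t3=104+4=108
add $t7, $t7, 1 → $t7=2+1=3
cmp $t7, 7  (cmp 3,7)
blt start: taken
add $t0, $t0, $t7 → $t0=30+3=33
lw $t0, 0($t3) → $t0=M[108]=11
or $t4, $t4, $t0 → $t4=(-2)|11=-1
add $t3, $t3, 4 → $t3=108+4=112
add $t7, $t7, 1 → $t7=3+1=4
cmp $t7, 7  (cmp 4,7)
blt start: taken
add $t0, $t0, $t7 → $t0=11+4=15
lw $t0, 0($t3) → $t0=M[112]=7
or $t4, $t4, $t0 → $t4=(-1)|7=-1
add $t3, $t3, 4 → $t3=112+4=116
add $t7, $t7, 1 → $t7=4+1=5
cmp $t7, 7  (cmp 5,7)
blt start: taken
add $t0, $t0, $t7 → $t0=7+5=12
lw $t0, 0($t3) → $t0=M[116]=11
or $t4, $t4, $t0 → $t4=(-1)|11=-1
add $t3, $t3, 4 → $t3=116+4=120
add $t7, $t7, 1 → $t7=5+1=6
cmp $t7, 7  (cmp 6,7)
blt start: taken
add $t0, $t0, $t7 → $t0=11+6=17
lw $t0, 0($t3) → $t0=M[120]=6
or $t4, $t4, $t0 → $t4=(-1)|6=-1
add $t3, $t3, 4 → $t3=120+4=124
add $t7, $t7, 1 → $t7=6+1=7
cmp $t7, 7  (cmp 7,7)
blt start: not taken
sw $t0, (100) → M[100]=6
halt.

124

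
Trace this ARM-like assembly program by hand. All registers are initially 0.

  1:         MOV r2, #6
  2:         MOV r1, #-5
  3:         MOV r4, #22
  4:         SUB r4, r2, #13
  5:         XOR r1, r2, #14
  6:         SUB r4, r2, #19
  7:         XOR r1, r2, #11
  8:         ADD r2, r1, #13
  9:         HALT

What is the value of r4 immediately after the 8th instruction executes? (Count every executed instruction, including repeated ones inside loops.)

-13

r2=6
r1=-5
r4=22
r4=6-13=-7
r1=6^14=8
r4=6-19=-13
r1=6^11=13
r2=13+13=26
After step 8: r4 = -13.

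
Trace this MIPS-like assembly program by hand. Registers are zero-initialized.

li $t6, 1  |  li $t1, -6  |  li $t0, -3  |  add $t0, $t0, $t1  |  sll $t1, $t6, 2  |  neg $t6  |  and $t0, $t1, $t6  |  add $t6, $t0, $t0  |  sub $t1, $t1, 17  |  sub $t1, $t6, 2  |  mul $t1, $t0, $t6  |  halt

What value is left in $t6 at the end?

after li $t6, 1: $t6=1
after li $t1, -6: $t1=-6
after li $t0, -3: $t0=-3
after add $t0, $t0, $t1: $t0=(-3)+(-6)=-9
after sll $t1, $t6, 2: $t1=1<<2=4
after neg $t6: $t6=-(1)=-1
after and $t0, $t1, $t6: $t0=4&(-1)=4
after add $t6, $t0, $t0: $t6=4+4=8
after sub $t1, $t1, 17: $t1=4-17=-13
after sub $t1, $t6, 2: $t1=8-2=6
after mul $t1, $t0, $t6: $t1=4*8=32
halt.

8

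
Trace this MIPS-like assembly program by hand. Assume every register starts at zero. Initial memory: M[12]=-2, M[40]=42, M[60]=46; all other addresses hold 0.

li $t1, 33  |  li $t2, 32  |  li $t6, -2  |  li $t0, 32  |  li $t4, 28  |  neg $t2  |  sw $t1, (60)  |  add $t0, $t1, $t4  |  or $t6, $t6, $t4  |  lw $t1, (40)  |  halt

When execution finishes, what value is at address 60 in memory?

$t1=33
$t2=32
$t6=-2
$t0=32
$t4=28
$t2=-(32)=-32
sw $t1, (60) → M[60]=33
$t0=33+28=61
$t6=(-2)|28=-2
$t1=M[40]=42
halt.

33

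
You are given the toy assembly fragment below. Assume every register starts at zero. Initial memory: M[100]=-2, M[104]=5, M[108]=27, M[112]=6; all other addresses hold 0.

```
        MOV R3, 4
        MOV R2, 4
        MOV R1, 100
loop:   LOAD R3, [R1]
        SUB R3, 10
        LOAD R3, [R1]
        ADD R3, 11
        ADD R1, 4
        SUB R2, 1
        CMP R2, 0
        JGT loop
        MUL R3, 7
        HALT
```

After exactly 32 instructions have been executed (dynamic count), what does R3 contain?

after MOV R3, 4: R3=4
after MOV R2, 4: R2=4
after MOV R1, 100: R1=100
after LOAD R3, [R1]: R3=M[100]=-2
after SUB R3, 10: R3=(-2)-10=-12
after LOAD R3, [R1]: R3=M[100]=-2
after ADD R3, 11: R3=(-2)+11=9
after ADD R1, 4: R1=100+4=104
after SUB R2, 1: R2=4-1=3
CMP R2, 0  (cmp 3,0)
JGT loop: taken
after LOAD R3, [R1]: R3=M[104]=5
after SUB R3, 10: R3=5-10=-5
after LOAD R3, [R1]: R3=M[104]=5
after ADD R3, 11: R3=5+11=16
after ADD R1, 4: R1=104+4=108
after SUB R2, 1: R2=3-1=2
CMP R2, 0  (cmp 2,0)
JGT loop: taken
after LOAD R3, [R1]: R3=M[108]=27
after SUB R3, 10: R3=27-10=17
after LOAD R3, [R1]: R3=M[108]=27
after ADD R3, 11: R3=27+11=38
after ADD R1, 4: R1=108+4=112
after SUB R2, 1: R2=2-1=1
CMP R2, 0  (cmp 1,0)
JGT loop: taken
after LOAD R3, [R1]: R3=M[112]=6
after SUB R3, 10: R3=6-10=-4
after LOAD R3, [R1]: R3=M[112]=6
after ADD R3, 11: R3=6+11=17
after ADD R1, 4: R1=112+4=116
After step 32: R3 = 17.

17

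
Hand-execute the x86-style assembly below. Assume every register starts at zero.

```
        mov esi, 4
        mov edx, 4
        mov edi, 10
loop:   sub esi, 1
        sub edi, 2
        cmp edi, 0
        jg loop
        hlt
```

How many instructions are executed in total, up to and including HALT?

24

esi=4
edx=4
edi=10
esi=4-1=3
edi=10-2=8
cmp edi, 0  (cmp 8,0)
jg loop: taken
esi=3-1=2
edi=8-2=6
cmp edi, 0  (cmp 6,0)
jg loop: taken
esi=2-1=1
edi=6-2=4
cmp edi, 0  (cmp 4,0)
jg loop: taken
esi=1-1=0
edi=4-2=2
cmp edi, 0  (cmp 2,0)
jg loop: taken
esi=0-1=-1
edi=2-2=0
cmp edi, 0  (cmp 0,0)
jg loop: not taken
halt.
Total executed instructions: 24.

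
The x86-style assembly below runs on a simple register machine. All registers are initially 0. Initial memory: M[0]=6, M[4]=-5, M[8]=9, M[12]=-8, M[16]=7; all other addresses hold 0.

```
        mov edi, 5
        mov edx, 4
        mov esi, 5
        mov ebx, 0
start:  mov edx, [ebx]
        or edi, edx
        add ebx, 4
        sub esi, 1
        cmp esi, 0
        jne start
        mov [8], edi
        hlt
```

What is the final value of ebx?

edi=5
edx=4
esi=5
ebx=0
edx=M[0]=6
edi=5|6=7
ebx=0+4=4
esi=5-1=4
cmp esi, 0  (cmp 4,0)
jne start: taken
edx=M[4]=-5
edi=7|(-5)=-1
ebx=4+4=8
esi=4-1=3
cmp esi, 0  (cmp 3,0)
jne start: taken
edx=M[8]=9
edi=(-1)|9=-1
ebx=8+4=12
esi=3-1=2
cmp esi, 0  (cmp 2,0)
jne start: taken
edx=M[12]=-8
edi=(-1)|(-8)=-1
ebx=12+4=16
esi=2-1=1
cmp esi, 0  (cmp 1,0)
jne start: taken
edx=M[16]=7
edi=(-1)|7=-1
ebx=16+4=20
esi=1-1=0
cmp esi, 0  (cmp 0,0)
jne start: not taken
mov [8], edi → M[8]=-1
halt.

20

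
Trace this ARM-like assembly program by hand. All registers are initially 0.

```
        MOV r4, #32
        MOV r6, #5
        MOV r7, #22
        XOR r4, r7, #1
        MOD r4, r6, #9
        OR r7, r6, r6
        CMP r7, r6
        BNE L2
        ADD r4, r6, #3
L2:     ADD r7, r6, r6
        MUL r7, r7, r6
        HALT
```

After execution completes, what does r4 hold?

8

MOV r4, #32 → r4=32
MOV r6, #5 → r6=5
MOV r7, #22 → r7=22
XOR r4, r7, #1 → r4=22^1=23
MOD r4, r6, #9 → r4=5%9=5
OR r7, r6, r6 → r7=5|5=5
CMP r7, r6  (cmp 5,5)
BNE L2: not taken
ADD r4, r6, #3 → r4=5+3=8
ADD r7, r6, r6 → r7=5+5=10
MUL r7, r7, r6 → r7=10*5=50
halt.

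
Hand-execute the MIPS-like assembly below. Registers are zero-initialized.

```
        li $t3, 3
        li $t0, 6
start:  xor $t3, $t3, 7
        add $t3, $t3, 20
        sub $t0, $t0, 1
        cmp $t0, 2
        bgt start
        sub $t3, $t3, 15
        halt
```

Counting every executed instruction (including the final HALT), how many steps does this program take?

24

$t3=3
$t0=6
$t3=3^7=4
$t3=4+20=24
$t0=6-1=5
cmp $t0, 2  (cmp 5,2)
bgt start: taken
$t3=24^7=31
$t3=31+20=51
$t0=5-1=4
cmp $t0, 2  (cmp 4,2)
bgt start: taken
$t3=51^7=52
$t3=52+20=72
$t0=4-1=3
cmp $t0, 2  (cmp 3,2)
bgt start: taken
$t3=72^7=79
$t3=79+20=99
$t0=3-1=2
cmp $t0, 2  (cmp 2,2)
bgt start: not taken
$t3=99-15=84
halt.
Total executed instructions: 24.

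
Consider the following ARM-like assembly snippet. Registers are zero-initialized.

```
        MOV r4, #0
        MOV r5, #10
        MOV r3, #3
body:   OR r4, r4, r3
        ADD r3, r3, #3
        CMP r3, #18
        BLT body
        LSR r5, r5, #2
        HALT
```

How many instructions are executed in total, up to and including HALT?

25

r4=0
r5=10
r3=3
r4=0|3=3
r3=3+3=6
CMP r3, #18  (cmp 6,18)
BLT body: taken
r4=3|6=7
r3=6+3=9
CMP r3, #18  (cmp 9,18)
BLT body: taken
r4=7|9=15
r3=9+3=12
CMP r3, #18  (cmp 12,18)
BLT body: taken
r4=15|12=15
r3=12+3=15
CMP r3, #18  (cmp 15,18)
BLT body: taken
r4=15|15=15
r3=15+3=18
CMP r3, #18  (cmp 18,18)
BLT body: not taken
r5=10>>2=2
halt.
Total executed instructions: 25.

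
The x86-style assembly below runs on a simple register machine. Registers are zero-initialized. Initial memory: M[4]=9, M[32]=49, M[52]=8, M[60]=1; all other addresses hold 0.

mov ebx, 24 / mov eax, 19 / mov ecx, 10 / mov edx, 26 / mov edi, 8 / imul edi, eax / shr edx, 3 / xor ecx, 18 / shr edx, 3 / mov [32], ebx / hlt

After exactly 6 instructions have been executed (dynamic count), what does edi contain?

152

mov ebx, 24 → ebx=24
mov eax, 19 → eax=19
mov ecx, 10 → ecx=10
mov edx, 26 → edx=26
mov edi, 8 → edi=8
imul edi, eax → edi=8*19=152
After step 6: edi = 152.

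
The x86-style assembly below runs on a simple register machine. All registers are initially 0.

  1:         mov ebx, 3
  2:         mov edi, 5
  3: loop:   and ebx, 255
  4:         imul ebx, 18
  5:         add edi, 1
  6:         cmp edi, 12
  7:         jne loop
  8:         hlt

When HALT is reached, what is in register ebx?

ebx=3
edi=5
ebx=3&255=3
ebx=3*18=54
edi=5+1=6
cmp edi, 12  (cmp 6,12)
jne loop: taken
ebx=54&255=54
ebx=54*18=972
edi=6+1=7
cmp edi, 12  (cmp 7,12)
jne loop: taken
ebx=972&255=204
ebx=204*18=3672
edi=7+1=8
cmp edi, 12  (cmp 8,12)
jne loop: taken
ebx=3672&255=88
ebx=88*18=1584
edi=8+1=9
cmp edi, 12  (cmp 9,12)
jne loop: taken
ebx=1584&255=48
ebx=48*18=864
edi=9+1=10
cmp edi, 12  (cmp 10,12)
jne loop: taken
ebx=864&255=96
ebx=96*18=1728
edi=10+1=11
cmp edi, 12  (cmp 11,12)
jne loop: taken
ebx=1728&255=192
ebx=192*18=3456
edi=11+1=12
cmp edi, 12  (cmp 12,12)
jne loop: not taken
halt.

3456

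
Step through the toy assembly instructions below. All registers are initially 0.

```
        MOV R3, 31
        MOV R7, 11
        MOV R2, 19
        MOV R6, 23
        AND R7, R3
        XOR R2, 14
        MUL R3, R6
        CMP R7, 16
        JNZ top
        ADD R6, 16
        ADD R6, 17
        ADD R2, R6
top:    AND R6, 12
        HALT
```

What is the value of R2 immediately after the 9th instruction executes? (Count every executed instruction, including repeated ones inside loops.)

MOV R3, 31 → R3=31
MOV R7, 11 → R7=11
MOV R2, 19 → R2=19
MOV R6, 23 → R6=23
AND R7, R3 → R7=11&31=11
XOR R2, 14 → R2=19^14=29
MUL R3, R6 → R3=31*23=713
CMP R7, 16  (cmp 11,16)
JNZ top: taken
After step 9: R2 = 29.

29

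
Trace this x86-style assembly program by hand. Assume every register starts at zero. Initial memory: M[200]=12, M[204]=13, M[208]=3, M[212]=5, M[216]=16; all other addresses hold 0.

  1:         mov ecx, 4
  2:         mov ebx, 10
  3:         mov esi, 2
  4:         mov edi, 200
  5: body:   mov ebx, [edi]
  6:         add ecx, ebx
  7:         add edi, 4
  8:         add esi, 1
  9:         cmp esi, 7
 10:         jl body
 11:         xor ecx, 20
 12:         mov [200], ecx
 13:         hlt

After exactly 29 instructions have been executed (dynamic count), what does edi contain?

ecx=4
ebx=10
esi=2
edi=200
ebx=M[200]=12
ecx=4+12=16
edi=200+4=204
esi=2+1=3
cmp esi, 7  (cmp 3,7)
jl body: taken
ebx=M[204]=13
ecx=16+13=29
edi=204+4=208
esi=3+1=4
cmp esi, 7  (cmp 4,7)
jl body: taken
ebx=M[208]=3
ecx=29+3=32
edi=208+4=212
esi=4+1=5
cmp esi, 7  (cmp 5,7)
jl body: taken
ebx=M[212]=5
ecx=32+5=37
edi=212+4=216
esi=5+1=6
cmp esi, 7  (cmp 6,7)
jl body: taken
ebx=M[216]=16
After step 29: edi = 216.

216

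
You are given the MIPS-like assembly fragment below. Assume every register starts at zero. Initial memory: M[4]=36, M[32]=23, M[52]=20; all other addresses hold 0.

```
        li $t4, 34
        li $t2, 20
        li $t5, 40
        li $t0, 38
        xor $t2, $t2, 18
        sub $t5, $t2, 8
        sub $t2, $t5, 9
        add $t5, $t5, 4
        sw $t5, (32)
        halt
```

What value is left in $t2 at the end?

after li $t4, 34: $t4=34
after li $t2, 20: $t2=20
after li $t5, 40: $t5=40
after li $t0, 38: $t0=38
after xor $t2, $t2, 18: $t2=20^18=6
after sub $t5, $t2, 8: $t5=6-8=-2
after sub $t2, $t5, 9: $t2=(-2)-9=-11
after add $t5, $t5, 4: $t5=(-2)+4=2
sw $t5, (32) → M[32]=2
halt.

-11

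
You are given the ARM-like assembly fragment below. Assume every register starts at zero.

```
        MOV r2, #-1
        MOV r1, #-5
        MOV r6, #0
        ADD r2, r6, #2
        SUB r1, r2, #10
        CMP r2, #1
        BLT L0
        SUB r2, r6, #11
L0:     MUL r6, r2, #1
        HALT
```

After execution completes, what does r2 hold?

-11

after MOV r2, #-1: r2=-1
after MOV r1, #-5: r1=-5
after MOV r6, #0: r6=0
after ADD r2, r6, #2: r2=0+2=2
after SUB r1, r2, #10: r1=2-10=-8
CMP r2, #1  (cmp 2,1)
BLT L0: not taken
after SUB r2, r6, #11: r2=0-11=-11
after MUL r6, r2, #1: r6=(-11)*1=-11
halt.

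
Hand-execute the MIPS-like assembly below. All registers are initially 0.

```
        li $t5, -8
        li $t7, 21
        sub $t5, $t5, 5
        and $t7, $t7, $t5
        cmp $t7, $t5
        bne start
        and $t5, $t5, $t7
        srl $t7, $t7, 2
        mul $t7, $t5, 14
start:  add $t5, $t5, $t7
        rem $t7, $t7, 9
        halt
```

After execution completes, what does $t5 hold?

4

li $t5, -8 → $t5=-8
li $t7, 21 → $t7=21
sub $t5, $t5, 5 → $t5=(-8)-5=-13
and $t7, $t7, $t5 → $t7=21&(-13)=17
cmp $t7, $t5  (cmp 17,-13)
bne start: taken
add $t5, $t5, $t7 → $t5=(-13)+17=4
rem $t7, $t7, 9 → $t7=17%9=8
halt.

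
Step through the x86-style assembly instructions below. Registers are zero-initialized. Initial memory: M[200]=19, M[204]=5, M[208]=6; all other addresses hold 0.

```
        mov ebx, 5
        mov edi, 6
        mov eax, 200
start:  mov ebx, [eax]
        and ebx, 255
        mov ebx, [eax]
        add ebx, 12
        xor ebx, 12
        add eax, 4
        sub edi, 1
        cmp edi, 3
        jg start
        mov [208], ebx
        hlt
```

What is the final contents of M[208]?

after mov ebx, 5: ebx=5
after mov edi, 6: edi=6
after mov eax, 200: eax=200
after mov ebx, [eax]: ebx=M[200]=19
after and ebx, 255: ebx=19&255=19
after mov ebx, [eax]: ebx=M[200]=19
after add ebx, 12: ebx=19+12=31
after xor ebx, 12: ebx=31^12=19
after add eax, 4: eax=200+4=204
after sub edi, 1: edi=6-1=5
cmp edi, 3  (cmp 5,3)
jg start: taken
after mov ebx, [eax]: ebx=M[204]=5
after and ebx, 255: ebx=5&255=5
after mov ebx, [eax]: ebx=M[204]=5
after add ebx, 12: ebx=5+12=17
after xor ebx, 12: ebx=17^12=29
after add eax, 4: eax=204+4=208
after sub edi, 1: edi=5-1=4
cmp edi, 3  (cmp 4,3)
jg start: taken
after mov ebx, [eax]: ebx=M[208]=6
after and ebx, 255: ebx=6&255=6
after mov ebx, [eax]: ebx=M[208]=6
after add ebx, 12: ebx=6+12=18
after xor ebx, 12: ebx=18^12=30
after add eax, 4: eax=208+4=212
after sub edi, 1: edi=4-1=3
cmp edi, 3  (cmp 3,3)
jg start: not taken
mov [208], ebx → M[208]=30
halt.

30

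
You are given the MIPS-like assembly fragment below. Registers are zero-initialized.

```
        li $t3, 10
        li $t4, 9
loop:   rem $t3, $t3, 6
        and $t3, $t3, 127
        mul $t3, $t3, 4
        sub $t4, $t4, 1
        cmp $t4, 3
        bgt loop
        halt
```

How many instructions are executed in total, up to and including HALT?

$t3=10
$t4=9
$t3=10%6=4
$t3=4&127=4
$t3=4*4=16
$t4=9-1=8
cmp $t4, 3  (cmp 8,3)
bgt loop: taken
$t3=16%6=4
$t3=4&127=4
$t3=4*4=16
$t4=8-1=7
cmp $t4, 3  (cmp 7,3)
bgt loop: taken
$t3=16%6=4
$t3=4&127=4
$t3=4*4=16
$t4=7-1=6
cmp $t4, 3  (cmp 6,3)
bgt loop: taken
$t3=16%6=4
$t3=4&127=4
$t3=4*4=16
$t4=6-1=5
cmp $t4, 3  (cmp 5,3)
bgt loop: taken
$t3=16%6=4
$t3=4&127=4
$t3=4*4=16
$t4=5-1=4
cmp $t4, 3  (cmp 4,3)
bgt loop: taken
$t3=16%6=4
$t3=4&127=4
$t3=4*4=16
$t4=4-1=3
cmp $t4, 3  (cmp 3,3)
bgt loop: not taken
halt.
Total executed instructions: 39.

39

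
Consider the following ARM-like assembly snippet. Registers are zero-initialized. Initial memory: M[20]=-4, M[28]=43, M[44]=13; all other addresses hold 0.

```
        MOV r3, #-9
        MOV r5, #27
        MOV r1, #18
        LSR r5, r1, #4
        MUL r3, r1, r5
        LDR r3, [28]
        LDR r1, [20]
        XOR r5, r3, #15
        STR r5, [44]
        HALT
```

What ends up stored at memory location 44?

36

after MOV r3, #-9: r3=-9
after MOV r5, #27: r5=27
after MOV r1, #18: r1=18
after LSR r5, r1, #4: r5=18>>4=1
after MUL r3, r1, r5: r3=18*1=18
after LDR r3, [28]: r3=M[28]=43
after LDR r1, [20]: r1=M[20]=-4
after XOR r5, r3, #15: r5=43^15=36
STR r5, [44] → M[44]=36
halt.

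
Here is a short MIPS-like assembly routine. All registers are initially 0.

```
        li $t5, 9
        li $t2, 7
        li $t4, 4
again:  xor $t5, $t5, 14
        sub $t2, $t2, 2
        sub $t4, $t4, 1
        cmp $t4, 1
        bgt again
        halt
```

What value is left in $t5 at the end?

7

after li $t5, 9: $t5=9
after li $t2, 7: $t2=7
after li $t4, 4: $t4=4
after xor $t5, $t5, 14: $t5=9^14=7
after sub $t2, $t2, 2: $t2=7-2=5
after sub $t4, $t4, 1: $t4=4-1=3
cmp $t4, 1  (cmp 3,1)
bgt again: taken
after xor $t5, $t5, 14: $t5=7^14=9
after sub $t2, $t2, 2: $t2=5-2=3
after sub $t4, $t4, 1: $t4=3-1=2
cmp $t4, 1  (cmp 2,1)
bgt again: taken
after xor $t5, $t5, 14: $t5=9^14=7
after sub $t2, $t2, 2: $t2=3-2=1
after sub $t4, $t4, 1: $t4=2-1=1
cmp $t4, 1  (cmp 1,1)
bgt again: not taken
halt.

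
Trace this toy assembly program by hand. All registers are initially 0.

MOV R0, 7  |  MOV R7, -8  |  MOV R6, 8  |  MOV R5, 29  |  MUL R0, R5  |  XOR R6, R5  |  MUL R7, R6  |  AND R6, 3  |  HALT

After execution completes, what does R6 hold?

1

R0=7
R7=-8
R6=8
R5=29
R0=7*29=203
R6=8^29=21
R7=(-8)*21=-168
R6=21&3=1
halt.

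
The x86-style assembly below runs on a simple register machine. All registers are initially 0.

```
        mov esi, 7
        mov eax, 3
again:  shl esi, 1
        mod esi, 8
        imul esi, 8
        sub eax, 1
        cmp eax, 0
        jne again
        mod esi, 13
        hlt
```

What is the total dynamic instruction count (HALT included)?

esi=7
eax=3
esi=7<<1=14
esi=14%8=6
esi=6*8=48
eax=3-1=2
cmp eax, 0  (cmp 2,0)
jne again: taken
esi=48<<1=96
esi=96%8=0
esi=0*8=0
eax=2-1=1
cmp eax, 0  (cmp 1,0)
jne again: taken
esi=0<<1=0
esi=0%8=0
esi=0*8=0
eax=1-1=0
cmp eax, 0  (cmp 0,0)
jne again: not taken
esi=0%13=0
halt.
Total executed instructions: 22.

22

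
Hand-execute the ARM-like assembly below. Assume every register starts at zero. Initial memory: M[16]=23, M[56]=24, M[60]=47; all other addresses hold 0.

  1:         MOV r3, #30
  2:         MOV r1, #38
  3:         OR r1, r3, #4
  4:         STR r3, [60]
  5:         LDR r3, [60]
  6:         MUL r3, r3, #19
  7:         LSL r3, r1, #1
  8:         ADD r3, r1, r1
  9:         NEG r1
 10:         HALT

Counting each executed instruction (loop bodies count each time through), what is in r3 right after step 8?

60

MOV r3, #30 → r3=30
MOV r1, #38 → r1=38
OR r1, r3, #4 → r1=30|4=30
STR r3, [60] → M[60]=30
LDR r3, [60] → r3=M[60]=30
MUL r3, r3, #19 → r3=30*19=570
LSL r3, r1, #1 → r3=30<<1=60
ADD r3, r1, r1 → r3=30+30=60
After step 8: r3 = 60.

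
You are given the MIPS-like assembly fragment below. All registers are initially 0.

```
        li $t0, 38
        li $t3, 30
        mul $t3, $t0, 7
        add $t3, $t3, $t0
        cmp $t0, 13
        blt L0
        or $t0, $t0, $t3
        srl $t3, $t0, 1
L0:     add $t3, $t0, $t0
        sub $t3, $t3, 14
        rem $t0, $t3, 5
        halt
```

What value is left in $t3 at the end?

after li $t0, 38: $t0=38
after li $t3, 30: $t3=30
after mul $t3, $t0, 7: $t3=38*7=266
after add $t3, $t3, $t0: $t3=266+38=304
cmp $t0, 13  (cmp 38,13)
blt L0: not taken
after or $t0, $t0, $t3: $t0=38|304=310
after srl $t3, $t0, 1: $t3=310>>1=155
after add $t3, $t0, $t0: $t3=310+310=620
after sub $t3, $t3, 14: $t3=620-14=606
after rem $t0, $t3, 5: $t0=606%5=1
halt.

606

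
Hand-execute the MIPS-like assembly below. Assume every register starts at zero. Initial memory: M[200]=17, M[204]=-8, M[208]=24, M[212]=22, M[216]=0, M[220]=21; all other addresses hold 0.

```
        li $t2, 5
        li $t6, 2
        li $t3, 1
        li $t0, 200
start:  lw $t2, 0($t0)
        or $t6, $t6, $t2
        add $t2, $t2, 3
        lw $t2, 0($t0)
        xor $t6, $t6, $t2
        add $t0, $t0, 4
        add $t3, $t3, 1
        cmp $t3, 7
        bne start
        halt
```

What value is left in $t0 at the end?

224

li $t2, 5 → $t2=5
li $t6, 2 → $t6=2
li $t3, 1 → $t3=1
li $t0, 200 → $t0=200
lw $t2, 0($t0) → $t2=M[200]=17
or $t6, $t6, $t2 → $t6=2|17=19
add $t2, $t2, 3 → $t2=17+3=20
lw $t2, 0($t0) → $t2=M[200]=17
xor $t6, $t6, $t2 → $t6=19^17=2
add $t0, $t0, 4 → $t0=200+4=204
add $t3, $t3, 1 → $t3=1+1=2
cmp $t3, 7  (cmp 2,7)
bne start: taken
lw $t2, 0($t0) → $t2=M[204]=-8
or $t6, $t6, $t2 → $t6=2|(-8)=-6
add $t2, $t2, 3 → $t2=(-8)+3=-5
lw $t2, 0($t0) → $t2=M[204]=-8
xor $t6, $t6, $t2 → $t6=(-6)^(-8)=2
add $t0, $t0, 4 → $t0=204+4=208
add $t3, $t3, 1 → $t3=2+1=3
cmp $t3, 7  (cmp 3,7)
bne start: taken
lw $t2, 0($t0) → $t2=M[208]=24
or $t6, $t6, $t2 → $t6=2|24=26
add $t2, $t2, 3 → $t2=24+3=27
lw $t2, 0($t0) → $t2=M[208]=24
xor $t6, $t6, $t2 → $t6=26^24=2
add $t0, $t0, 4 → $t0=208+4=212
add $t3, $t3, 1 → $t3=3+1=4
cmp $t3, 7  (cmp 4,7)
bne start: taken
lw $t2, 0($t0) → $t2=M[212]=22
or $t6, $t6, $t2 → $t6=2|22=22
add $t2, $t2, 3 → $t2=22+3=25
lw $t2, 0($t0) → $t2=M[212]=22
xor $t6, $t6, $t2 → $t6=22^22=0
add $t0, $t0, 4 → $t0=212+4=216
add $t3, $t3, 1 → $t3=4+1=5
cmp $t3, 7  (cmp 5,7)
bne start: taken
lw $t2, 0($t0) → $t2=M[216]=0
or $t6, $t6, $t2 → $t6=0|0=0
add $t2, $t2, 3 → $t2=0+3=3
lw $t2, 0($t0) → $t2=M[216]=0
xor $t6, $t6, $t2 → $t6=0^0=0
add $t0, $t0, 4 → $t0=216+4=220
add $t3, $t3, 1 → $t3=5+1=6
cmp $t3, 7  (cmp 6,7)
bne start: taken
lw $t2, 0($t0) → $t2=M[220]=21
or $t6, $t6, $t2 → $t6=0|21=21
add $t2, $t2, 3 → $t2=21+3=24
lw $t2, 0($t0) → $t2=M[220]=21
xor $t6, $t6, $t2 → $t6=21^21=0
add $t0, $t0, 4 → $t0=220+4=224
add $t3, $t3, 1 → $t3=6+1=7
cmp $t3, 7  (cmp 7,7)
bne start: not taken
halt.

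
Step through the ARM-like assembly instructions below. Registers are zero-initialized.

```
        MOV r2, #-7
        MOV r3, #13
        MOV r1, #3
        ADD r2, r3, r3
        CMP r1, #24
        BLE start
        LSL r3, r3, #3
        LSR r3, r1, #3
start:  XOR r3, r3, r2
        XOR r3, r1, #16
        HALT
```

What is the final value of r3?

after MOV r2, #-7: r2=-7
after MOV r3, #13: r3=13
after MOV r1, #3: r1=3
after ADD r2, r3, r3: r2=13+13=26
CMP r1, #24  (cmp 3,24)
BLE start: taken
after XOR r3, r3, r2: r3=13^26=23
after XOR r3, r1, #16: r3=3^16=19
halt.

19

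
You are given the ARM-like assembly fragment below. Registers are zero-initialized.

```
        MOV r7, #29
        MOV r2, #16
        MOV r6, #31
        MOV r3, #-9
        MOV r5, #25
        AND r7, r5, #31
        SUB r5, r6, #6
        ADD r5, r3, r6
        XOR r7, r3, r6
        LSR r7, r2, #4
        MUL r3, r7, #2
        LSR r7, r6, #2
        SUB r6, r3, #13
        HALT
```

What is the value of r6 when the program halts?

-11

MOV r7, #29 → r7=29
MOV r2, #16 → r2=16
MOV r6, #31 → r6=31
MOV r3, #-9 → r3=-9
MOV r5, #25 → r5=25
AND r7, r5, #31 → r7=25&31=25
SUB r5, r6, #6 → r5=31-6=25
ADD r5, r3, r6 → r5=(-9)+31=22
XOR r7, r3, r6 → r7=(-9)^31=-24
LSR r7, r2, #4 → r7=16>>4=1
MUL r3, r7, #2 → r3=1*2=2
LSR r7, r6, #2 → r7=31>>2=7
SUB r6, r3, #13 → r6=2-13=-11
halt.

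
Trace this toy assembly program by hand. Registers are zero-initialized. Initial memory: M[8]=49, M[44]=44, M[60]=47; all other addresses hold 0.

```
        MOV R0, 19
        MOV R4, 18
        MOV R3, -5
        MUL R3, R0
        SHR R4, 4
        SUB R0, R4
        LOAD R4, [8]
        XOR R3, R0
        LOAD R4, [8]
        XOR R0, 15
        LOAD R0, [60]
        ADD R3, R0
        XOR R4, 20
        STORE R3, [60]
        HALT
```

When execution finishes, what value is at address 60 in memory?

after MOV R0, 19: R0=19
after MOV R4, 18: R4=18
after MOV R3, -5: R3=-5
after MUL R3, R0: R3=(-5)*19=-95
after SHR R4, 4: R4=18>>4=1
after SUB R0, R4: R0=19-1=18
after LOAD R4, [8]: R4=M[8]=49
after XOR R3, R0: R3=(-95)^18=-77
after LOAD R4, [8]: R4=M[8]=49
after XOR R0, 15: R0=18^15=29
after LOAD R0, [60]: R0=M[60]=47
after ADD R3, R0: R3=(-77)+47=-30
after XOR R4, 20: R4=49^20=37
STORE R3, [60] → M[60]=-30
halt.

-30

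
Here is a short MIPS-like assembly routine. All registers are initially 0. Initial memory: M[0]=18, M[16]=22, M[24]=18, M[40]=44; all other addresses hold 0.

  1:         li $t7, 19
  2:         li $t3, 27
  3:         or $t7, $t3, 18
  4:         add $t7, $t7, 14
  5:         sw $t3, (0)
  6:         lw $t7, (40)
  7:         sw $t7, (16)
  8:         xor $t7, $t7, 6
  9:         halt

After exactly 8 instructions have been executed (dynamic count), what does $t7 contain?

42

li $t7, 19 → $t7=19
li $t3, 27 → $t3=27
or $t7, $t3, 18 → $t7=27|18=27
add $t7, $t7, 14 → $t7=27+14=41
sw $t3, (0) → M[0]=27
lw $t7, (40) → $t7=M[40]=44
sw $t7, (16) → M[16]=44
xor $t7, $t7, 6 → $t7=44^6=42
After step 8: $t7 = 42.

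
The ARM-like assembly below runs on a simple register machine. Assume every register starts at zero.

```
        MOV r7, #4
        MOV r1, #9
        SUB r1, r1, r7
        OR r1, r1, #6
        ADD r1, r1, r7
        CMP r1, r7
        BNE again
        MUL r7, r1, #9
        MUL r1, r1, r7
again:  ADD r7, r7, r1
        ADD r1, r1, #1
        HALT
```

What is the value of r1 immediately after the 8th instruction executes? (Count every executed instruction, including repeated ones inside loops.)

11

after MOV r7, #4: r7=4
after MOV r1, #9: r1=9
after SUB r1, r1, r7: r1=9-4=5
after OR r1, r1, #6: r1=5|6=7
after ADD r1, r1, r7: r1=7+4=11
CMP r1, r7  (cmp 11,4)
BNE again: taken
after ADD r7, r7, r1: r7=4+11=15
After step 8: r1 = 11.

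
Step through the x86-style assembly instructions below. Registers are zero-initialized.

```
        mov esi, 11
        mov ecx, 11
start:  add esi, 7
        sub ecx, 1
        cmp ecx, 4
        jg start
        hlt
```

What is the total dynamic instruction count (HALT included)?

31

esi=11
ecx=11
esi=11+7=18
ecx=11-1=10
cmp ecx, 4  (cmp 10,4)
jg start: taken
esi=18+7=25
ecx=10-1=9
cmp ecx, 4  (cmp 9,4)
jg start: taken
esi=25+7=32
ecx=9-1=8
cmp ecx, 4  (cmp 8,4)
jg start: taken
esi=32+7=39
ecx=8-1=7
cmp ecx, 4  (cmp 7,4)
jg start: taken
esi=39+7=46
ecx=7-1=6
cmp ecx, 4  (cmp 6,4)
jg start: taken
esi=46+7=53
ecx=6-1=5
cmp ecx, 4  (cmp 5,4)
jg start: taken
esi=53+7=60
ecx=5-1=4
cmp ecx, 4  (cmp 4,4)
jg start: not taken
halt.
Total executed instructions: 31.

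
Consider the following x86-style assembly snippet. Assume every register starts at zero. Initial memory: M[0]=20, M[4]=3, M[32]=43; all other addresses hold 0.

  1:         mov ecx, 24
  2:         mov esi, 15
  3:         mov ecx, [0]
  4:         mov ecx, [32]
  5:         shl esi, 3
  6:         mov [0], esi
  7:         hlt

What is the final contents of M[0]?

after mov ecx, 24: ecx=24
after mov esi, 15: esi=15
after mov ecx, [0]: ecx=M[0]=20
after mov ecx, [32]: ecx=M[32]=43
after shl esi, 3: esi=15<<3=120
mov [0], esi → M[0]=120
halt.

120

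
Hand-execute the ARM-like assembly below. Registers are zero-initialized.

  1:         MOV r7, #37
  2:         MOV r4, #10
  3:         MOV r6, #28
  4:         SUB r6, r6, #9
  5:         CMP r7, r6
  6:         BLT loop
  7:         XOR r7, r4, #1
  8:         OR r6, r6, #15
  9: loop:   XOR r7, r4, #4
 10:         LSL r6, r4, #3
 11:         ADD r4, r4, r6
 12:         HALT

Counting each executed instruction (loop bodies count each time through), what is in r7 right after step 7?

r7=37
r4=10
r6=28
r6=28-9=19
CMP r7, r6  (cmp 37,19)
BLT loop: not taken
r7=10^1=11
After step 7: r7 = 11.

11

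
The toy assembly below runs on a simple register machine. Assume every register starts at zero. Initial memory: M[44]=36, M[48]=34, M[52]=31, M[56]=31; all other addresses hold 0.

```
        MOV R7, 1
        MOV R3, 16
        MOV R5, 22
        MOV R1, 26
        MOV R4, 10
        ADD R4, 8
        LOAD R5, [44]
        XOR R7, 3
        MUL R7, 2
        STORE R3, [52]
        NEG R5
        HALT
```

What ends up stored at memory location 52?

after MOV R7, 1: R7=1
after MOV R3, 16: R3=16
after MOV R5, 22: R5=22
after MOV R1, 26: R1=26
after MOV R4, 10: R4=10
after ADD R4, 8: R4=10+8=18
after LOAD R5, [44]: R5=M[44]=36
after XOR R7, 3: R7=1^3=2
after MUL R7, 2: R7=2*2=4
STORE R3, [52] → M[52]=16
after NEG R5: R5=-(36)=-36
halt.

16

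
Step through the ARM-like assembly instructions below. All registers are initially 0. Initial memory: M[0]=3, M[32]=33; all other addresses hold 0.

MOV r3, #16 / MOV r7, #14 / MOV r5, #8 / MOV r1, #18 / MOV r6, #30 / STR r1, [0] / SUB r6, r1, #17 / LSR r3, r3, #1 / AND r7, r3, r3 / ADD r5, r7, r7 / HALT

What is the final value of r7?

after MOV r3, #16: r3=16
after MOV r7, #14: r7=14
after MOV r5, #8: r5=8
after MOV r1, #18: r1=18
after MOV r6, #30: r6=30
STR r1, [0] → M[0]=18
after SUB r6, r1, #17: r6=18-17=1
after LSR r3, r3, #1: r3=16>>1=8
after AND r7, r3, r3: r7=8&8=8
after ADD r5, r7, r7: r5=8+8=16
halt.

8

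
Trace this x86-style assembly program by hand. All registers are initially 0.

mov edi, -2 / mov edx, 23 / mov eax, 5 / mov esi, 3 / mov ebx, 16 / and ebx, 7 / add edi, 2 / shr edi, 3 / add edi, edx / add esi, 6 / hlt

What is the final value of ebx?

0

mov edi, -2 → edi=-2
mov edx, 23 → edx=23
mov eax, 5 → eax=5
mov esi, 3 → esi=3
mov ebx, 16 → ebx=16
and ebx, 7 → ebx=16&7=0
add edi, 2 → edi=(-2)+2=0
shr edi, 3 → edi=0>>3=0
add edi, edx → edi=0+23=23
add esi, 6 → esi=3+6=9
halt.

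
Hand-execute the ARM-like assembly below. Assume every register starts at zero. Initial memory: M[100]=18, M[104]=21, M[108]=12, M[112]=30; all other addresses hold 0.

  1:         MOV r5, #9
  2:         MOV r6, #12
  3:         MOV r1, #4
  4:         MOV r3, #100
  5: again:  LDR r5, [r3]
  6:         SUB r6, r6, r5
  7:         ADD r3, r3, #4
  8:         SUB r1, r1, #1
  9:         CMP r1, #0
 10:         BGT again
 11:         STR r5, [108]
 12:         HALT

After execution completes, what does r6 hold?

r5=9
r6=12
r1=4
r3=100
r5=M[100]=18
r6=12-18=-6
r3=100+4=104
r1=4-1=3
CMP r1, #0  (cmp 3,0)
BGT again: taken
r5=M[104]=21
r6=(-6)-21=-27
r3=104+4=108
r1=3-1=2
CMP r1, #0  (cmp 2,0)
BGT again: taken
r5=M[108]=12
r6=(-27)-12=-39
r3=108+4=112
r1=2-1=1
CMP r1, #0  (cmp 1,0)
BGT again: taken
r5=M[112]=30
r6=(-39)-30=-69
r3=112+4=116
r1=1-1=0
CMP r1, #0  (cmp 0,0)
BGT again: not taken
STR r5, [108] → M[108]=30
halt.

-69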